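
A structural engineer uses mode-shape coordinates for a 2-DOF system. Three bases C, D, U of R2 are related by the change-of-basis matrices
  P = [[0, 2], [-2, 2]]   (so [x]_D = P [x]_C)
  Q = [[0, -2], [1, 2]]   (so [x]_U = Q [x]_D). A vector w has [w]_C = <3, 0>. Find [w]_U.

<12, -12>

Composing the changes, [w]_U = Q P [w]_C.
Q P = [[4, -4], [-4, 6]]; applying this to <3, 0> gives <12, -12>.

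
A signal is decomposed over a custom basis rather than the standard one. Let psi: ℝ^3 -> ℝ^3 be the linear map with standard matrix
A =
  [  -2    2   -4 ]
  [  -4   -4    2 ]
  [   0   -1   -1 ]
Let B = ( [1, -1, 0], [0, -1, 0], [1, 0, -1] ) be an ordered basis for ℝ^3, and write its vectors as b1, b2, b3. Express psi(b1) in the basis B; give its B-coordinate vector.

[-3, 3, -1]

Compute psi(b1) = A b1 = [-4, 0, 1] in standard coordinates.
Then write this in B-coordinates: solve for y in y_1 b1 + ... + y_3 b3 = [-4, 0, 1].
This gives y = [-3, 3, -1], which is column 1 of [psi]_B.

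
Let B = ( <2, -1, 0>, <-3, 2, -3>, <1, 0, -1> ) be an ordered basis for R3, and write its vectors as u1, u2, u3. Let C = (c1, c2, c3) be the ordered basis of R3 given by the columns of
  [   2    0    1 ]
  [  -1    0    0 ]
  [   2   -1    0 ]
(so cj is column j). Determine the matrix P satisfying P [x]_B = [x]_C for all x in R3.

Take x = uj: its B-coordinates are the j-th standard unit vector, so P e_j — column j of P — equals [uj]_C.
u1 = c1 + 2c2 + 0·c3, giving column 1 = <1, 2, 0>; repeating for each j gives P = [[1, -2, 0], [2, -1, 1], [0, 1, 1]].

[[1, -2, 0], [2, -1, 1], [0, 1, 1]]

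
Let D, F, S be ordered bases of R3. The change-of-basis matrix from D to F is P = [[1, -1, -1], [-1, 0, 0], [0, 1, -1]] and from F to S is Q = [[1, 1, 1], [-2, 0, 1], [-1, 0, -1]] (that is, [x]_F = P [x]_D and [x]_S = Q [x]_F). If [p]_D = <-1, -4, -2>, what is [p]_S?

Apply P to get F-coordinates <5, 1, -2>, then Q to get S-coordinates.
The result is [p]_S = <4, -12, -3>.

<4, -12, -3>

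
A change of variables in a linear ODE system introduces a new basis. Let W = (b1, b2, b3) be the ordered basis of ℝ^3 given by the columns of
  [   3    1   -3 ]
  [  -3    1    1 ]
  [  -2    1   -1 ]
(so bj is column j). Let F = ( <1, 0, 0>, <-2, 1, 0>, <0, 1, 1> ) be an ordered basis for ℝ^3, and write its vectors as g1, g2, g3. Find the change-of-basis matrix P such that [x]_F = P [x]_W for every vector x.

[[1, 1, 1], [-1, 0, 2], [-2, 1, -1]]

Column j of P is [bj]_F, since P maps W-coordinates to F-coordinates.
Expressing b1 in F: b1 = g1 - g2 - 2g3, so column 1 of P is <1, -1, -2>.
Doing the same for each bj gives P = [[1, 1, 1], [-1, 0, 2], [-2, 1, -1]].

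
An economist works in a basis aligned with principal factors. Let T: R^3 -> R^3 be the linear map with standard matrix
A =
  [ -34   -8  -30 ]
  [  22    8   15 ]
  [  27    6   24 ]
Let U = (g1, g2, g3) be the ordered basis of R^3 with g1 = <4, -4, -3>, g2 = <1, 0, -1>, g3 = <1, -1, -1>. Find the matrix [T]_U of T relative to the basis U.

[[-2, -1, 1], [-3, 3, 3], [-3, -3, -3]]

With P the matrix whose columns are g1, ..., g3, [T]_U = P^(-1) A P.
Column by column: T(g1) = A g1 = <-14, 11, 12>; its U-coordinates <-2, -3, -3> give column 1.
Continuing for each basis vector yields [T]_U = [[-2, -1, 1], [-3, 3, 3], [-3, -3, -3]].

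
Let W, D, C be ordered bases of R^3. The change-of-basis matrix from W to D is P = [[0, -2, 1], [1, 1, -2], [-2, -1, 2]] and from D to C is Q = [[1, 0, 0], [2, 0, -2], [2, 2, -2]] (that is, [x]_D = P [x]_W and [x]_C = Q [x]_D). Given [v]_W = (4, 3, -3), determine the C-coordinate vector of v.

(-9, 16, 42)

Apply P to get D-coordinates (-9, 13, -17), then Q to get C-coordinates.
The result is [v]_C = (-9, 16, 42).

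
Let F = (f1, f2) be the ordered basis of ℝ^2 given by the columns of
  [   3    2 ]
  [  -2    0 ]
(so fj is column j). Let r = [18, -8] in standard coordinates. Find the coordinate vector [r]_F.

[4, 3]

[r]_F is the unique c with M c = r, where M has columns f1, f2.
System: 3c_1 + 2c_2 = 18, -2c_1 + 0c_2 = -8; solving gives c_1 = 4, c_2 = 3.
Check: 4f1 + 3f2 = [18, -8].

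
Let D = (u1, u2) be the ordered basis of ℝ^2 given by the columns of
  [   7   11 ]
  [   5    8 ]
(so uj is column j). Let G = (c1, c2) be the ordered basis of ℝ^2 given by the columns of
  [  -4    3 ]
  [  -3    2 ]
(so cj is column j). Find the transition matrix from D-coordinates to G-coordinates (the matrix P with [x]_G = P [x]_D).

Take x = uj: its D-coordinates are the j-th standard unit vector, so P e_j — column j of P — equals [uj]_G.
u1 = -c1 + c2, giving column 1 = <-1, 1>; repeating for each j gives P = [[-1, -2], [1, 1]].

[[-1, -2], [1, 1]]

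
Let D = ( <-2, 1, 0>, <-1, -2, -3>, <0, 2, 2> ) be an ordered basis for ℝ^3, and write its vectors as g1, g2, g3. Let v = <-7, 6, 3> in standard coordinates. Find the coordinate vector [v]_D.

[v]_D is the unique c with M c = v, where M has columns g1, ..., g3.
Gaussian elimination on [M | v] yields c = (4, -1, 0).
Check: 4g1 - g2 + 0·g3 = <-7, 6, 3>.

<4, -1, 0>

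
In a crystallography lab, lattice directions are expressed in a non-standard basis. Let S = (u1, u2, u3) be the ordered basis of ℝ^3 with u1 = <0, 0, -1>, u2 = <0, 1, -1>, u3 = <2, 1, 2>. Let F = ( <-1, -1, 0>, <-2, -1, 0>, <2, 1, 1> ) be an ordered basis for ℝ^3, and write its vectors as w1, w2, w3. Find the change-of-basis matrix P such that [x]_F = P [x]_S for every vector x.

[[0, -2, 0], [-1, 0, 1], [-1, -1, 2]]

Column j of P is [uj]_F, since P maps S-coordinates to F-coordinates.
Expressing u1 in F: u1 = 0·w1 - w2 - w3, so column 1 of P is <0, -1, -1>.
Doing the same for each uj gives P = [[0, -2, 0], [-1, 0, 1], [-1, -1, 2]].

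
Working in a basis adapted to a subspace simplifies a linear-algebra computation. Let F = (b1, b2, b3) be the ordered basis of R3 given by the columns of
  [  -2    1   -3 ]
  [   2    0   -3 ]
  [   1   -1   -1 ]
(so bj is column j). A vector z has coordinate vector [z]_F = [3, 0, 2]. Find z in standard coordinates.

[-12, 0, 1]

The coordinates say z = 3b1 + 0·b2 + 2b3; adding the scaled basis vectors gives [-12, 0, 1].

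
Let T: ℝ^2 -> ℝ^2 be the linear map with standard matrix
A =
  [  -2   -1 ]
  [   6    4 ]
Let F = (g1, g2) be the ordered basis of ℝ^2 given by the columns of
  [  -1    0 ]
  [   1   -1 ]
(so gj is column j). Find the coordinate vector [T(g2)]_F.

[-1, 3]

Column 2 of [T]_F is the F-coordinate vector of T(g2).
In standard coordinates T(g2) = A g2 = [1, -4].
Converting to F: [1, -4] = -g1 + 3g2, so the coordinate vector is [-1, 3].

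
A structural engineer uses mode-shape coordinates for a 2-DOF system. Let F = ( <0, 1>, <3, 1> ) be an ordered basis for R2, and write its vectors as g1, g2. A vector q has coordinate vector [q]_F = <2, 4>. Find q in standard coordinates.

<12, 6>

The coordinates say q = 2g1 + 4g2; adding the scaled basis vectors gives <12, 6>.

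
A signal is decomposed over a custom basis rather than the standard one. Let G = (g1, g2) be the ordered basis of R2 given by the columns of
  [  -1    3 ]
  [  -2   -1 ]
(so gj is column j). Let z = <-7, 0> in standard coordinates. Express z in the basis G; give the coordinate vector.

Write z = c_1 g1 + c_2 g2 and solve for the c_i.
System: -c_1 + 3c_2 = -7, -2c_1 - c_2 = 0; solving gives c_1 = 1, c_2 = -2.
Check: g1 - 2g2 = <-7, 0>.

<1, -2>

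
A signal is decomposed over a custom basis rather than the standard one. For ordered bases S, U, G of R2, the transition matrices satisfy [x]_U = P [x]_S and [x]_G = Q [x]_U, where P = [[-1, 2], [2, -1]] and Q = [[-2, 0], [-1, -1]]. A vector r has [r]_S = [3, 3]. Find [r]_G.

[-6, -6]

Apply P to get U-coordinates [3, 3], then Q to get G-coordinates.
The result is [r]_G = [-6, -6].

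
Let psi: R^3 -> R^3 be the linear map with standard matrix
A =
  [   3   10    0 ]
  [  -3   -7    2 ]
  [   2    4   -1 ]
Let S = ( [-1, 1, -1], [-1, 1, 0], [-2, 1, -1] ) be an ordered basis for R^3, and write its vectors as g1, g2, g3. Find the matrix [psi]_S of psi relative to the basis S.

[[-2, 1, 0], [-3, -2, -2], [-1, -3, -1]]

With P the matrix whose columns are g1, ..., g3, [psi]_S = P^(-1) A P.
Column by column: psi(g1) = A g1 = [7, -6, 3]; its S-coordinates [-2, -3, -1] give column 1.
Continuing for each basis vector yields [psi]_S = [[-2, 1, 0], [-3, -2, -2], [-1, -3, -1]].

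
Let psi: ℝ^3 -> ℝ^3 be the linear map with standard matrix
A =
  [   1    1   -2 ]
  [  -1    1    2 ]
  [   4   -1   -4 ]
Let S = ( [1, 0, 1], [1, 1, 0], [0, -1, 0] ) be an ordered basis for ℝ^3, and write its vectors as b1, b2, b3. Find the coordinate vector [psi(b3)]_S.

[1, -2, -1]

Column 3 of [psi]_S is the S-coordinate vector of psi(b3).
In standard coordinates psi(b3) = A b3 = [-1, -1, 1].
Converting to S: [-1, -1, 1] = b1 - 2b2 - b3, so the coordinate vector is [1, -2, -1].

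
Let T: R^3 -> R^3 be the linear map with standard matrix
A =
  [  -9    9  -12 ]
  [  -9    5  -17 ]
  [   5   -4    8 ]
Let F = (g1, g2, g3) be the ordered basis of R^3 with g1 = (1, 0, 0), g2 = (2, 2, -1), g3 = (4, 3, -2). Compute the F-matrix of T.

[[1, 0, -1], [-3, 0, 2], [-1, 3, 3]]

The j-th column of [T]_F is [T(gj)]_F.
T(g1) = A g1 = (-9, -9, 5) = g1 - 3g2 - g3, so column 1 is (1, -3, -1).
Repeating for g2, g3 and assembling the columns gives [[1, 0, -1], [-3, 0, 2], [-1, 3, 3]].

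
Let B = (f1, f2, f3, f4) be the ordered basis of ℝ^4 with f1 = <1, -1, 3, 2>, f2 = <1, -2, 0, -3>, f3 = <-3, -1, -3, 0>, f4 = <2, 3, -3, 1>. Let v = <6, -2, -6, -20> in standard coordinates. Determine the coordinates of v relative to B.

<-4, 4, -2, 0>

We seek scalars with c_1 f1 + ... + c_4 f4 = v; equivalently solve M c = v where the columns of M are f1, ..., f4.
Solving this 4x4 system gives c = (-4, 4, -2, 0).
Check: -4f1 + 4f2 - 2f3 + 0·f4 = <6, -2, -6, -20>.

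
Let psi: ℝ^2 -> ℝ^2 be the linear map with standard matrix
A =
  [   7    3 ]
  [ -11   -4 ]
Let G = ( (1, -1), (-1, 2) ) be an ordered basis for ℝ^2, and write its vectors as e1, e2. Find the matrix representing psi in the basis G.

[[1, 1], [-3, 2]]

The j-th column of [psi]_G is [psi(ej)]_G.
psi(e1) = A e1 = (4, -7) = e1 - 3e2, so column 1 is (1, -3).
Repeating for e2 and assembling the columns gives [[1, 1], [-3, 2]].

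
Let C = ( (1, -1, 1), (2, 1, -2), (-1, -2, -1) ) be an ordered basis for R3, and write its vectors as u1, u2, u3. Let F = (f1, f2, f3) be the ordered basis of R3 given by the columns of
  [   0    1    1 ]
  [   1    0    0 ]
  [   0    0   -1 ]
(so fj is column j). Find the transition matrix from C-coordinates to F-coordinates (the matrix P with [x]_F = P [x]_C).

Take x = uj: its C-coordinates are the j-th standard unit vector, so P e_j — column j of P — equals [uj]_F.
u1 = -f1 + 2f2 - f3, giving column 1 = (-1, 2, -1); repeating for each j gives P = [[-1, 1, -2], [2, 0, -2], [-1, 2, 1]].

[[-1, 1, -2], [2, 0, -2], [-1, 2, 1]]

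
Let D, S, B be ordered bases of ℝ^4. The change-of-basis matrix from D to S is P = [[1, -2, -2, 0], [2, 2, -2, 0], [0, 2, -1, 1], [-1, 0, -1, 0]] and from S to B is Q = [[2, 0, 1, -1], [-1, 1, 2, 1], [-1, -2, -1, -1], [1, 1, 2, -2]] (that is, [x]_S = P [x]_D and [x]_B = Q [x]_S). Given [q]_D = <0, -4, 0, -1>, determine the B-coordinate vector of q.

Apply P to get S-coordinates <8, -8, -9, 0>, then Q to get B-coordinates.
The result is [q]_B = <7, -34, 17, -18>.

<7, -34, 17, -18>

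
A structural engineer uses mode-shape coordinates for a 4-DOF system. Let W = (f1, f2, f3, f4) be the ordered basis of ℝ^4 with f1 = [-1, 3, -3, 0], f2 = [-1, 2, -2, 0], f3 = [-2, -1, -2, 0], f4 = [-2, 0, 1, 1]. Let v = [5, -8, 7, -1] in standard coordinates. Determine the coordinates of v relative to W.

[v]_W is the unique c with M c = v, where M has columns f1, ..., f4.
Row-reducing the augmented matrix [M | v] gives c = (-2, -1, 0, -1).
Check: -2f1 - f2 + 0·f3 - f4 = [5, -8, 7, -1].

[-2, -1, 0, -1]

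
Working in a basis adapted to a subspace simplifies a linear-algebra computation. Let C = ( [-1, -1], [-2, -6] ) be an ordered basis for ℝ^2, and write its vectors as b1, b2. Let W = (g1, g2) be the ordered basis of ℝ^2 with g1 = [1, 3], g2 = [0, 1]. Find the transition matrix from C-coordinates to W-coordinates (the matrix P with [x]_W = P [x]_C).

[[-1, -2], [2, 0]]

Column j of P is [bj]_W, since P maps C-coordinates to W-coordinates.
Expressing b1 in W: b1 = -g1 + 2g2, so column 1 of P is [-1, 2].
Doing the same for each bj gives P = [[-1, -2], [2, 0]].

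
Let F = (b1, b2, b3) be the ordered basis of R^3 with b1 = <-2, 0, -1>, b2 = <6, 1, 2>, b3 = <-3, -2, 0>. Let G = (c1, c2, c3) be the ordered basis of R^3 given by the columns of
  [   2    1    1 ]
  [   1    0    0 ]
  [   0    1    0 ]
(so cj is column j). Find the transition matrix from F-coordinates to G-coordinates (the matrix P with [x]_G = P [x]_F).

Take x = bj: its F-coordinates are the j-th standard unit vector, so P e_j — column j of P — equals [bj]_G.
b1 = 0·c1 - c2 - c3, giving column 1 = <0, -1, -1>; repeating for each j gives P = [[0, 1, -2], [-1, 2, 0], [-1, 2, 1]].

[[0, 1, -2], [-1, 2, 0], [-1, 2, 1]]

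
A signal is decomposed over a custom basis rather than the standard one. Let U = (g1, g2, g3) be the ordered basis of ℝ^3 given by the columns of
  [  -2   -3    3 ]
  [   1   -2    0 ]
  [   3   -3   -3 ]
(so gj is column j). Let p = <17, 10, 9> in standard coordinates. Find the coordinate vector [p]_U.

[p]_U is the unique c with M c = p, where M has columns g1, ..., g3.
Solving this 3x3 system gives c = (2, -4, 3).
Check: 2g1 - 4g2 + 3g3 = <17, 10, 9>.

<2, -4, 3>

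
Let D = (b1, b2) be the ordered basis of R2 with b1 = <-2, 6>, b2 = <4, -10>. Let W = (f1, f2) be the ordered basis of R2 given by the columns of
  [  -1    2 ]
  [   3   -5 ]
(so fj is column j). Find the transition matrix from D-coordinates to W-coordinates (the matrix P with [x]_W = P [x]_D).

[[2, 0], [0, 2]]

Column j of P is [bj]_W, since P maps D-coordinates to W-coordinates.
Expressing b1 in W: b1 = 2f1 + 0·f2, so column 1 of P is <2, 0>.
Doing the same for each bj gives P = [[2, 0], [0, 2]].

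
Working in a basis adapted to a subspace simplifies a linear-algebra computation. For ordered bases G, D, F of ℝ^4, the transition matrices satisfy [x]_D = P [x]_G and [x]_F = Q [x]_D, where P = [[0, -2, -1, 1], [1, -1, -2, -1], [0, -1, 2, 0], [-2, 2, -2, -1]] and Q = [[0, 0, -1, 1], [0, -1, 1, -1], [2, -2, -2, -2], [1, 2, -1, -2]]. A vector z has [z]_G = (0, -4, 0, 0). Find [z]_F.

Composing the changes, [z]_F = Q P [z]_G.
Q P = [[-2, 3, -4, -1], [1, -2, 6, 2], [2, -4, 2, 6], [6, -7, -3, 1]]; applying this to (0, -4, 0, 0) gives (-12, 8, 16, 28).

(-12, 8, 16, 28)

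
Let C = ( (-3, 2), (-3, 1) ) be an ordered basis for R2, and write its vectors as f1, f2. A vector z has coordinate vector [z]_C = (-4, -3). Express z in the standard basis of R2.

By definition z = -4f1 - 3f2.
Summing componentwise gives (21, -11).

(21, -11)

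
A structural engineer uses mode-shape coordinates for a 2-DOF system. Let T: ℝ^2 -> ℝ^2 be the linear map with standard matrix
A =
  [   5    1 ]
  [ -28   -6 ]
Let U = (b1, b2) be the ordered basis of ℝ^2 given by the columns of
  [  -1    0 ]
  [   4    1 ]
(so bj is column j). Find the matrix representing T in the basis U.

[[1, -1], [0, -2]]

With P the matrix whose columns are b1, b2, [T]_U = P^(-1) A P.
Column by column: T(b1) = A b1 = [-1, 4]; its U-coordinates [1, 0] give column 1.
Continuing for each basis vector yields [T]_U = [[1, -1], [0, -2]].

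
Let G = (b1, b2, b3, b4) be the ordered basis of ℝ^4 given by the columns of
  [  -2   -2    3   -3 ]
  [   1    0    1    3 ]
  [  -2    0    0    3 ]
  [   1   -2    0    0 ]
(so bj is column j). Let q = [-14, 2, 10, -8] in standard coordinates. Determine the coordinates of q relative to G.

We seek scalars with c_1 b1 + ... + c_4 b4 = q; equivalently solve M c = q where the columns of M are b1, ..., b4.
Gaussian elimination on [M | q] yields c = (-2, 3, -2, 2).
Check: -2b1 + 3b2 - 2b3 + 2b4 = [-14, 2, 10, -8].

[-2, 3, -2, 2]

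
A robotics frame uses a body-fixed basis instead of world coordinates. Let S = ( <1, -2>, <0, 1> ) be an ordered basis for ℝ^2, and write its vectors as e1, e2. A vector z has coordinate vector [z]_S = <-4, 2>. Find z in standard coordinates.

<-4, 10>

The coordinates say z = -4e1 + 2e2; adding the scaled basis vectors gives <-4, 10>.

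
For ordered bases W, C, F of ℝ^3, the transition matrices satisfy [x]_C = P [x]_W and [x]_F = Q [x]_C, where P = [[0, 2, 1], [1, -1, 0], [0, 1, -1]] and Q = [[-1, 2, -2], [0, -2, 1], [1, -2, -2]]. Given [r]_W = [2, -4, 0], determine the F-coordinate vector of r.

[28, -16, -12]

Apply P to get C-coordinates [-8, 6, -4], then Q to get F-coordinates.
The result is [r]_F = [28, -16, -12].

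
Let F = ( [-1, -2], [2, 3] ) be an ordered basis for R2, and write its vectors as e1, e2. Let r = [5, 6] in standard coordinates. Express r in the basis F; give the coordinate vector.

Write r = c_1 e1 + c_2 e2 and solve for the c_i.
System: -c_1 + 2c_2 = 5, -2c_1 + 3c_2 = 6; solving gives c_1 = 3, c_2 = 4.
Check: 3e1 + 4e2 = [5, 6].

[3, 4]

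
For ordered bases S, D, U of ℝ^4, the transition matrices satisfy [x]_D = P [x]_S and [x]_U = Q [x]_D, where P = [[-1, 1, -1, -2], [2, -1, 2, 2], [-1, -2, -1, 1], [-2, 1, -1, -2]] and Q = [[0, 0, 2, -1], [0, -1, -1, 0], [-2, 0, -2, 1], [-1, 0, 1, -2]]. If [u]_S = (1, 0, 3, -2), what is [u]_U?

(-11, 2, 11, -4)

Composing the changes, [u]_U = Q P [u]_S.
Q P = [[0, -5, -1, 4], [-1, 3, -1, -3], [2, 3, 3, 0], [4, -5, 2, 7]]; applying this to (1, 0, 3, -2) gives (-11, 2, 11, -4).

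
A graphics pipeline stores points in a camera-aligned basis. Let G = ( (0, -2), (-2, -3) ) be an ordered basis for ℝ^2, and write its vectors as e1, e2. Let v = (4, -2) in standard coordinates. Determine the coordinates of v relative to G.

Write v = c_1 e1 + c_2 e2 and solve for the c_i.
System: 0c_1 - 2c_2 = 4, -2c_1 - 3c_2 = -2; solving gives c_1 = 4, c_2 = -2.
Check: 4e1 - 2e2 = (4, -2).

(4, -2)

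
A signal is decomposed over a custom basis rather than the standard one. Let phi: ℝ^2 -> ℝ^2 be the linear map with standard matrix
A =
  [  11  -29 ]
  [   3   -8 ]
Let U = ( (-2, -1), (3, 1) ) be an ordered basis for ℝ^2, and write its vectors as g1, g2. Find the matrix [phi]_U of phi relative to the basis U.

With P the matrix whose columns are g1, g2, [phi]_U = P^(-1) A P.
Column by column: phi(g1) = A g1 = (7, 2); its U-coordinates (1, 3) give column 1.
Continuing for each basis vector yields [phi]_U = [[1, 1], [3, 2]].

[[1, 1], [3, 2]]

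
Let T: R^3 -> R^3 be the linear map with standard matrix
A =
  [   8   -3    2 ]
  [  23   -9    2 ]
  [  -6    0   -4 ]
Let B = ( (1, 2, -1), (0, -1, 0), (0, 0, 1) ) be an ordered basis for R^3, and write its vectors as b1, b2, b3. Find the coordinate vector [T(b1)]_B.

Column 1 of [T]_B is the B-coordinate vector of T(b1).
In standard coordinates T(b1) = A b1 = (0, 3, -2).
Converting to B: (0, 3, -2) = 0·b1 - 3b2 - 2b3, so the coordinate vector is (0, -3, -2).

(0, -3, -2)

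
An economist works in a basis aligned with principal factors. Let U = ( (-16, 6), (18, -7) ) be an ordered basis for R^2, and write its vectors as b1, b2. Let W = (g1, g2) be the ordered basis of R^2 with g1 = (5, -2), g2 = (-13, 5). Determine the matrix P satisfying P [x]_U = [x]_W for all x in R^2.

[[2, 1], [2, -1]]

Take x = bj: its U-coordinates are the j-th standard unit vector, so P e_j — column j of P — equals [bj]_W.
b1 = 2g1 + 2g2, giving column 1 = (2, 2); repeating for each j gives P = [[2, 1], [2, -1]].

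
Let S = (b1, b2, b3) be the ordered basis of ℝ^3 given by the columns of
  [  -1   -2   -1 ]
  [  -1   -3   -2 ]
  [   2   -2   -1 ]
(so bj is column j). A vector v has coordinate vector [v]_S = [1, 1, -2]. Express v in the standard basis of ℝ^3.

[-1, 0, 2]

v = M [v]_S, where M has columns b1, ..., b3.
Carrying out the matrix-vector product, v = [-1, 0, 2].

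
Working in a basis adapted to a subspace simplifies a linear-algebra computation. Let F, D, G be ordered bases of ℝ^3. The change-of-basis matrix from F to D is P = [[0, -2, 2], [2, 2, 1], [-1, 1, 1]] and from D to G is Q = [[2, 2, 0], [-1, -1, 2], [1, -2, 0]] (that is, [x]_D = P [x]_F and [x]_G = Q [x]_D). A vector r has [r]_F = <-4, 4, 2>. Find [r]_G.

<-4, 22, -8>

Apply P to get D-coordinates <-4, 2, 10>, then Q to get G-coordinates.
The result is [r]_G = <-4, 22, -8>.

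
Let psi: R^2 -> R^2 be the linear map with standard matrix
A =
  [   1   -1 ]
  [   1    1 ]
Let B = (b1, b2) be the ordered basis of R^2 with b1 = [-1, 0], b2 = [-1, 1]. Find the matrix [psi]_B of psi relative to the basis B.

[[2, 2], [-1, 0]]

With P the matrix whose columns are b1, b2, [psi]_B = P^(-1) A P.
Column by column: psi(b1) = A b1 = [-1, -1]; its B-coordinates [2, -1] give column 1.
Continuing for each basis vector yields [psi]_B = [[2, 2], [-1, 0]].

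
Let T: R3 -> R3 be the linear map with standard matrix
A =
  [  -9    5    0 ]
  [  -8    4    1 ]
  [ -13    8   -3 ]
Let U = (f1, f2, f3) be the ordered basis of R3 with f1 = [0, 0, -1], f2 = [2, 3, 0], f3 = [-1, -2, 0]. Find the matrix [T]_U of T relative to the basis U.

The j-th column of [T]_U is [T(fj)]_U.
T(f1) = A f1 = [0, -1, 3] = -3f1 + f2 + 2f3, so column 1 is [-3, 1, 2].
Repeating for f2, f3 and assembling the columns gives [[-3, 2, 3], [1, -2, -2], [2, -1, -3]].

[[-3, 2, 3], [1, -2, -2], [2, -1, -3]]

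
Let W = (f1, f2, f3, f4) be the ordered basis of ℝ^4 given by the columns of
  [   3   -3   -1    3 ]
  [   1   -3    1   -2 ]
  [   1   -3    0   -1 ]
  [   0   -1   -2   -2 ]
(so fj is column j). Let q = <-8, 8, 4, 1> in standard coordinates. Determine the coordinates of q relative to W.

[q]_W is the unique c with M c = q, where M has columns f1, ..., f4.
Gaussian elimination on [M | q] yields c = (-1, -1, 2, -2).
Check: -f1 - f2 + 2f3 - 2f4 = <-8, 8, 4, 1>.

<-1, -1, 2, -2>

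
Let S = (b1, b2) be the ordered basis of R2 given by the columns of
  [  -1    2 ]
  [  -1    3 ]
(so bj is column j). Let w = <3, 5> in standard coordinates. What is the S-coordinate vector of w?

<1, 2>

[w]_S is the unique c with M c = w, where M has columns b1, b2.
System: -c_1 + 2c_2 = 3, -c_1 + 3c_2 = 5; solving gives c_1 = 1, c_2 = 2.
Check: b1 + 2b2 = <3, 5>.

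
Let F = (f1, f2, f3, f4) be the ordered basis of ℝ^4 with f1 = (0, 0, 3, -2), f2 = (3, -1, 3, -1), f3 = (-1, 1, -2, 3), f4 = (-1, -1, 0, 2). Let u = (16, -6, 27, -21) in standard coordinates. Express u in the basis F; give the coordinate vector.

(3, 4, -3, -1)

Write u = c_1 f1 + ... + c_4 f4 and solve for the c_i.
Solving this 4x4 system gives c = (3, 4, -3, -1).
Check: 3f1 + 4f2 - 3f3 - f4 = (16, -6, 27, -21).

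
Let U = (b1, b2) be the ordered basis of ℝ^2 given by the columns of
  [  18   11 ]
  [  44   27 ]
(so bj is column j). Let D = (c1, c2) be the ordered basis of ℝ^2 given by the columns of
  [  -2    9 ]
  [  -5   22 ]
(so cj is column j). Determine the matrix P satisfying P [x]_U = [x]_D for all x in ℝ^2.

[[0, -1], [2, 1]]

Let M have columns bj and N have columns cj. Then for every x, N [x]_D = x = M [x]_U, so P = N^(-1) M.
Since det N = 1, N^(-1) has integer entries; multiplying gives P = [[0, -1], [2, 1]].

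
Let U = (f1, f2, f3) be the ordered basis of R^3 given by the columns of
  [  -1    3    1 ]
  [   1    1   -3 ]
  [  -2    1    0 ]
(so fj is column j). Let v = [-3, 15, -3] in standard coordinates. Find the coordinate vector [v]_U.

[2, 1, -4]

[v]_U is the unique c with M c = v, where M has columns f1, ..., f3.
Solving this 3x3 system gives c = (2, 1, -4).
Check: 2f1 + f2 - 4f3 = [-3, 15, -3].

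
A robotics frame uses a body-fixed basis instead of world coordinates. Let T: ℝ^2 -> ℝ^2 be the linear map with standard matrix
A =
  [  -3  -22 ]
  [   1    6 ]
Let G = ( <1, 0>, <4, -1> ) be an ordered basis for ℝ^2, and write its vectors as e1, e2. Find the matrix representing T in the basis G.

[[1, 2], [-1, 2]]

With P the matrix whose columns are e1, e2, [T]_G = P^(-1) A P.
Column by column: T(e1) = A e1 = <-3, 1>; its G-coordinates <1, -1> give column 1.
Continuing for each basis vector yields [T]_G = [[1, 2], [-1, 2]].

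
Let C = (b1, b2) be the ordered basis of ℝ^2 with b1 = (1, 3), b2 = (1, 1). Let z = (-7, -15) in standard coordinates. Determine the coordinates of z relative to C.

(-4, -3)

We seek scalars with c_1 b1 + c_2 b2 = z; equivalently solve M c = z where the columns of M are b1, b2.
System: c_1 + c_2 = -7, 3c_1 + c_2 = -15; solving gives c_1 = -4, c_2 = -3.
Check: -4b1 - 3b2 = (-7, -15).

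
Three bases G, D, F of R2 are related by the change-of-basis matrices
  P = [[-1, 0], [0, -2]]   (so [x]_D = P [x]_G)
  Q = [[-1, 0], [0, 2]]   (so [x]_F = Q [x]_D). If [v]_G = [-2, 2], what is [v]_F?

[-2, -8]

Composing the changes, [v]_F = Q P [v]_G.
Q P = [[1, 0], [0, -4]]; applying this to [-2, 2] gives [-2, -8].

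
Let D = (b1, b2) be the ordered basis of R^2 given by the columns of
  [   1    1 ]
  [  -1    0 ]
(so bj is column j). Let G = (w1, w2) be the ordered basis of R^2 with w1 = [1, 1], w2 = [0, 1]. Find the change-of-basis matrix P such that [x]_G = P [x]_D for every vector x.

[[1, 1], [-2, -1]]

Column j of P is [bj]_G, since P maps D-coordinates to G-coordinates.
Expressing b1 in G: b1 = w1 - 2w2, so column 1 of P is [1, -2].
Doing the same for each bj gives P = [[1, 1], [-2, -1]].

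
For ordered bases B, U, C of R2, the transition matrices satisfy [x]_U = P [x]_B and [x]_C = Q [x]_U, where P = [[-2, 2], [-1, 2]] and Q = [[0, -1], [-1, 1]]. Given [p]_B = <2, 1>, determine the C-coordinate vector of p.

Apply P to get U-coordinates <-2, 0>, then Q to get C-coordinates.
The result is [p]_C = <0, 2>.

<0, 2>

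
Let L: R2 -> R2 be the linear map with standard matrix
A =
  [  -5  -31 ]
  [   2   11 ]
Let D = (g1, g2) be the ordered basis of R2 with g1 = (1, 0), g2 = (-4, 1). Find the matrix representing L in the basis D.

The j-th column of [L]_D is [L(gj)]_D.
L(g1) = A g1 = (-5, 2) = 3g1 + 2g2, so column 1 is (3, 2).
Repeating for g2 and assembling the columns gives [[3, 1], [2, 3]].

[[3, 1], [2, 3]]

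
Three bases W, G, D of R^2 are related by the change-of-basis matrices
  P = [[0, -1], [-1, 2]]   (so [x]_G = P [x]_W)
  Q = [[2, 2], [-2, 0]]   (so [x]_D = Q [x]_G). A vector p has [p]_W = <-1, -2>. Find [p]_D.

First [p]_G = P [p]_W = <2, -3>.
Then [p]_D = Q [p]_G = <-2, -4>.

<-2, -4>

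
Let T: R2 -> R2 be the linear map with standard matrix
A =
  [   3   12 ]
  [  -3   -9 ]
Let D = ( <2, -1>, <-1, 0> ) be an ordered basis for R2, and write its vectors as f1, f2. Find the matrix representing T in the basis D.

With P the matrix whose columns are f1, f2, [T]_D = P^(-1) A P.
Column by column: T(f1) = A f1 = <-6, 3>; its D-coordinates <-3, 0> give column 1.
Continuing for each basis vector yields [T]_D = [[-3, -3], [0, -3]].

[[-3, -3], [0, -3]]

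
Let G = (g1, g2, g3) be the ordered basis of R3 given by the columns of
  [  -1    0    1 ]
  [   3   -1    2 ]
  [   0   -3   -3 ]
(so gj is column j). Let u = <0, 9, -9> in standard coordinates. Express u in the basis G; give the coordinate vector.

[u]_G is the unique c with M c = u, where M has columns g1, ..., g3.
Gaussian elimination on [M | u] yields c = (2, 1, 2).
Check: 2g1 + g2 + 2g3 = <0, 9, -9>.

<2, 1, 2>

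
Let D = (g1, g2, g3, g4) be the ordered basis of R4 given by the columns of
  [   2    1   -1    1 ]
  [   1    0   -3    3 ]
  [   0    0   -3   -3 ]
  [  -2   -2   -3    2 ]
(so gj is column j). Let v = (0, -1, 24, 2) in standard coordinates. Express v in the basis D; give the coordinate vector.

(-1, 2, -4, -4)

[v]_D is the unique c with M c = v, where M has columns g1, ..., g4.
Gaussian elimination on [M | v] yields c = (-1, 2, -4, -4).
Check: -g1 + 2g2 - 4g3 - 4g4 = (0, -1, 24, 2).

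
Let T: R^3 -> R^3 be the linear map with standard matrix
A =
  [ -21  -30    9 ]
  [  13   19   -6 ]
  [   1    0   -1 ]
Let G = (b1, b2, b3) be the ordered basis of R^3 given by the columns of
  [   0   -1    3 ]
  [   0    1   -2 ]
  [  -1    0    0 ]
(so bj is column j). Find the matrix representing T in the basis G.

[[-1, 1, -3], [0, 0, -3], [-3, -3, -2]]

Let P have columns b1, ..., b3. Then [T]_G = P^(-1) A P.
Here det P = 1, so P^(-1) is integer; computing A P first and then P^(-1)(A P) gives [[-1, 1, -3], [0, 0, -3], [-3, -3, -2]].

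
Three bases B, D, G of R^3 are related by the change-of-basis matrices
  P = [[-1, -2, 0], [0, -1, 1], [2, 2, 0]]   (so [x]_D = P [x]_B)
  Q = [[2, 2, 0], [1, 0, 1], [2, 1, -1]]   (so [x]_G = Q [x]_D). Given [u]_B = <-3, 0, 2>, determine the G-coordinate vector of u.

First [u]_D = P [u]_B = <3, 2, -6>.
Then [u]_G = Q [u]_D = <10, -3, 14>.

<10, -3, 14>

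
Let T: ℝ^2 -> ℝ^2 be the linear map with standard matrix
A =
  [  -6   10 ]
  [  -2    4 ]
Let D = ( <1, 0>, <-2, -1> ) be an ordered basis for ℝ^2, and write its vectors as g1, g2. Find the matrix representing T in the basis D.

The j-th column of [T]_D is [T(gj)]_D.
T(g1) = A g1 = <-6, -2> = -2g1 + 2g2, so column 1 is <-2, 2>.
Repeating for g2 and assembling the columns gives [[-2, 2], [2, 0]].

[[-2, 2], [2, 0]]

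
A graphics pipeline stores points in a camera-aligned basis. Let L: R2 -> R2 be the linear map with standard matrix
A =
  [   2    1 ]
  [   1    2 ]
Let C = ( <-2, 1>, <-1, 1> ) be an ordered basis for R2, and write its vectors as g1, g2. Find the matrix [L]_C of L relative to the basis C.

[[3, 0], [-3, 1]]

Let P have columns g1, g2. Then [L]_C = P^(-1) A P.
Here det P = -1, so P^(-1) is integer; computing A P first and then P^(-1)(A P) gives [[3, 0], [-3, 1]].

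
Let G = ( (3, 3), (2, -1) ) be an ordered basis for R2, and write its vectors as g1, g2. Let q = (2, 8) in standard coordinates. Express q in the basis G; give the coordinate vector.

Write q = c_1 g1 + c_2 g2 and solve for the c_i.
System: 3c_1 + 2c_2 = 2, 3c_1 - c_2 = 8; solving gives c_1 = 2, c_2 = -2.
Check: 2g1 - 2g2 = (2, 8).

(2, -2)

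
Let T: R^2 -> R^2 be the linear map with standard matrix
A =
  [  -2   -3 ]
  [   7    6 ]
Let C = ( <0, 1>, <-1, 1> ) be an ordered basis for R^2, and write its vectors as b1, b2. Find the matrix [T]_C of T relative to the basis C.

[[3, -2], [3, 1]]

The j-th column of [T]_C is [T(bj)]_C.
T(b1) = A b1 = <-3, 6> = 3b1 + 3b2, so column 1 is <3, 3>.
Repeating for b2 and assembling the columns gives [[3, -2], [3, 1]].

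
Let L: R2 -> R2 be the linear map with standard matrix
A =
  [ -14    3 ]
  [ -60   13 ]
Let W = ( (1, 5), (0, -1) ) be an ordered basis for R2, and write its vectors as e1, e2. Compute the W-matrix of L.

The j-th column of [L]_W is [L(ej)]_W.
L(e1) = A e1 = (1, 5) = e1 + 0·e2, so column 1 is (1, 0).
Repeating for e2 and assembling the columns gives [[1, -3], [0, -2]].

[[1, -3], [0, -2]]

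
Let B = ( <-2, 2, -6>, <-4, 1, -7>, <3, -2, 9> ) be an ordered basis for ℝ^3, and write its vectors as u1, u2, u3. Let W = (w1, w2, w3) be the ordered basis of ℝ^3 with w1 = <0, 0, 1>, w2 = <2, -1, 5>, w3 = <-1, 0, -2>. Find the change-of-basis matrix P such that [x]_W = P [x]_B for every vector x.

[[0, 2, 1], [-2, -1, 2], [-2, 2, 1]]

Column j of P is [uj]_W, since P maps B-coordinates to W-coordinates.
Expressing u1 in W: u1 = 0·w1 - 2w2 - 2w3, so column 1 of P is <0, -2, -2>.
Doing the same for each uj gives P = [[0, 2, 1], [-2, -1, 2], [-2, 2, 1]].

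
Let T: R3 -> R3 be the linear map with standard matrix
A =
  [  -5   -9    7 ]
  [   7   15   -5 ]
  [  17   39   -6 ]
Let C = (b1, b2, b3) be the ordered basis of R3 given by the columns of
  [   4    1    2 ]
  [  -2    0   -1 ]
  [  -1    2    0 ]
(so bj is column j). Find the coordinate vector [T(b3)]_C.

Column 3 of [T]_C is the C-coordinate vector of T(b3).
In standard coordinates T(b3) = A b3 = <-1, -1, -5>.
Converting to C: <-1, -1, -5> = -b1 - 3b2 + 3b3, so the coordinate vector is <-1, -3, 3>.

<-1, -3, 3>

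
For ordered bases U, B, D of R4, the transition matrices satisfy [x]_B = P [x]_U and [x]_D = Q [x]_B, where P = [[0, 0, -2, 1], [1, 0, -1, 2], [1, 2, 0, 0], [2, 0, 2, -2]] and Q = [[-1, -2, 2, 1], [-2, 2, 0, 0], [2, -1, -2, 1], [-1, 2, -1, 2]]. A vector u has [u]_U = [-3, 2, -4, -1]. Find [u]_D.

First [u]_B = P [u]_U = [7, -1, 1, -12].
Then [u]_D = Q [u]_B = [-15, -16, 1, -34].

[-15, -16, 1, -34]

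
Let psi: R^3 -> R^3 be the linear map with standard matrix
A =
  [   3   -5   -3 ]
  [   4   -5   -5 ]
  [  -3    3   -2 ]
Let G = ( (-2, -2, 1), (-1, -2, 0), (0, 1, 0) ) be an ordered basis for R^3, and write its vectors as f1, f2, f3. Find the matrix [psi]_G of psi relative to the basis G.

The j-th column of [psi]_G is [psi(fj)]_G.
psi(f1) = A f1 = (1, -3, -2) = -2f1 + 3f2 - f3, so column 1 is (-2, 3, -1).
Repeating for f2, f3 and assembling the columns gives [[-2, -3, 3], [3, -1, -1], [-1, -2, -1]].

[[-2, -3, 3], [3, -1, -1], [-1, -2, -1]]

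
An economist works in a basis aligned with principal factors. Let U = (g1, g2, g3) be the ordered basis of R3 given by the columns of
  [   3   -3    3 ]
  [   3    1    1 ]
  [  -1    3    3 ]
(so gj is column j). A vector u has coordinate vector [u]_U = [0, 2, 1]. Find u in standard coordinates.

[-3, 3, 9]

The coordinates say u = 0·g1 + 2g2 + g3; adding the scaled basis vectors gives [-3, 3, 9].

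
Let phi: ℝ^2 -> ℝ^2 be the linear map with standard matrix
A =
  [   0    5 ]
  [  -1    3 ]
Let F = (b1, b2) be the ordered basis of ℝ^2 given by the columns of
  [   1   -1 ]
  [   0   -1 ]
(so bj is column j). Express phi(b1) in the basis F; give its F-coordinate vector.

<1, 1>

Column 1 of [phi]_F is the F-coordinate vector of phi(b1).
In standard coordinates phi(b1) = A b1 = <0, -1>.
Converting to F: <0, -1> = b1 + b2, so the coordinate vector is <1, 1>.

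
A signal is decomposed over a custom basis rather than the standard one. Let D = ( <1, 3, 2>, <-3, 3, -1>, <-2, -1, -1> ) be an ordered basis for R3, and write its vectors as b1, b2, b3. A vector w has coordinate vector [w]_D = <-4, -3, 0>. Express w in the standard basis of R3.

By definition w = -4b1 - 3b2 + 0·b3.
Summing componentwise gives <5, -21, -5>.

<5, -21, -5>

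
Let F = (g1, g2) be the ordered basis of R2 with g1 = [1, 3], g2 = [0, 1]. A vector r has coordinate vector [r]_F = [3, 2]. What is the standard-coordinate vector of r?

[3, 11]

By definition r = 3g1 + 2g2.
Summing componentwise gives [3, 11].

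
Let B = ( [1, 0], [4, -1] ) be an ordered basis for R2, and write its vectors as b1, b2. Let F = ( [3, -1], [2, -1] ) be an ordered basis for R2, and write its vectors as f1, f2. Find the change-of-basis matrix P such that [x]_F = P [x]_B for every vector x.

[[1, 2], [-1, -1]]

Take x = bj: its B-coordinates are the j-th standard unit vector, so P e_j — column j of P — equals [bj]_F.
b1 = f1 - f2, giving column 1 = [1, -1]; repeating for each j gives P = [[1, 2], [-1, -1]].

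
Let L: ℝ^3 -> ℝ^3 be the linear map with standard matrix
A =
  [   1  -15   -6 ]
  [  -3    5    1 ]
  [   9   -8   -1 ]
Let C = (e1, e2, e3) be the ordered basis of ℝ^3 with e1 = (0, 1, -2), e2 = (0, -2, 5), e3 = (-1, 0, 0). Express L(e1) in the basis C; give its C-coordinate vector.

(3, 0, 3)

Column 1 of [L]_C is the C-coordinate vector of L(e1).
In standard coordinates L(e1) = A e1 = (-3, 3, -6).
Converting to C: (-3, 3, -6) = 3e1 + 0·e2 + 3e3, so the coordinate vector is (3, 0, 3).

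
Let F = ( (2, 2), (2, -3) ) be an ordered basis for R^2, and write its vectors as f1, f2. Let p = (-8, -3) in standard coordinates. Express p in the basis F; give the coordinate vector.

(-3, -1)

Write p = c_1 f1 + c_2 f2 and solve for the c_i.
System: 2c_1 + 2c_2 = -8, 2c_1 - 3c_2 = -3; solving gives c_1 = -3, c_2 = -1.
Check: -3f1 - f2 = (-8, -3).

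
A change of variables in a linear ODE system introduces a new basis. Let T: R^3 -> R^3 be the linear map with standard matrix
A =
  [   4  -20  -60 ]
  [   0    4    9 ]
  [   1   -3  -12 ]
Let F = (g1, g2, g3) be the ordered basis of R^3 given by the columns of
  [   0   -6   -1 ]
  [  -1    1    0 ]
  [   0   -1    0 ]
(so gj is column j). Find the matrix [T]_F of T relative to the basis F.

[[1, 2, 1], [-3, -3, 1], [-2, 2, -2]]

Let P have columns g1, ..., g3. Then [T]_F = P^(-1) A P.
Here det P = -1, so P^(-1) is integer; computing A P first and then P^(-1)(A P) gives [[1, 2, 1], [-3, -3, 1], [-2, 2, -2]].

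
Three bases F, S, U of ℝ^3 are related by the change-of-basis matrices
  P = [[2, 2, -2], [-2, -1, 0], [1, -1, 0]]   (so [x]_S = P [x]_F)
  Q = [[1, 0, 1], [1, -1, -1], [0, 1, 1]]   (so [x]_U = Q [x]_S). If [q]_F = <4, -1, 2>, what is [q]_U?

<7, 4, -2>

Apply P to get S-coordinates <2, -7, 5>, then Q to get U-coordinates.
The result is [q]_U = <7, 4, -2>.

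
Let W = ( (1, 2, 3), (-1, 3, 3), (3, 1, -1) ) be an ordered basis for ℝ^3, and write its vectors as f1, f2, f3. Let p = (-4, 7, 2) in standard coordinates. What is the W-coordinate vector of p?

(-3, 4, 1)

Write p = c_1 f1 + ... + c_3 f3 and solve for the c_i.
Solving this 3x3 system gives c = (-3, 4, 1).
Check: -3f1 + 4f2 + f3 = (-4, 7, 2).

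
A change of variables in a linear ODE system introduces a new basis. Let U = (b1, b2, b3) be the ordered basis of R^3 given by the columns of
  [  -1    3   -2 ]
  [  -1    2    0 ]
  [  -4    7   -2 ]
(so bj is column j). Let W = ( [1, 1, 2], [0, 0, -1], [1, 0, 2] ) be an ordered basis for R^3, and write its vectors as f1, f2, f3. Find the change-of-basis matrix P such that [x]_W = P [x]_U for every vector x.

Column j of P is [bj]_W, since P maps U-coordinates to W-coordinates.
Expressing b1 in W: b1 = -f1 + 2f2 + 0·f3, so column 1 of P is [-1, 2, 0].
Doing the same for each bj gives P = [[-1, 2, 0], [2, -1, -2], [0, 1, -2]].

[[-1, 2, 0], [2, -1, -2], [0, 1, -2]]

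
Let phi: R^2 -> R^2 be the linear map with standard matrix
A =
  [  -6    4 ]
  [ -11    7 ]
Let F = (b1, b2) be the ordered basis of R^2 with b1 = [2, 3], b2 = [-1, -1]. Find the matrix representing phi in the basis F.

[[-1, 2], [-2, 2]]

The j-th column of [phi]_F is [phi(bj)]_F.
phi(b1) = A b1 = [0, -1] = -b1 - 2b2, so column 1 is [-1, -2].
Repeating for b2 and assembling the columns gives [[-1, 2], [-2, 2]].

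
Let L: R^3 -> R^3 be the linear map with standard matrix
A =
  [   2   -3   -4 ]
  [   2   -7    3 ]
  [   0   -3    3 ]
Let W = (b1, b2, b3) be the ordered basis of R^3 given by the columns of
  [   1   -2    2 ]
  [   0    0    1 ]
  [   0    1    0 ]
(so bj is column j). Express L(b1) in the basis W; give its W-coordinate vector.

<-2, 0, 2>

Compute L(b1) = A b1 = <2, 2, 0> in standard coordinates.
Then write this in W-coordinates: solve for y in y_1 b1 + ... + y_3 b3 = <2, 2, 0>.
This gives y = <-2, 0, 2>, which is column 1 of [L]_W.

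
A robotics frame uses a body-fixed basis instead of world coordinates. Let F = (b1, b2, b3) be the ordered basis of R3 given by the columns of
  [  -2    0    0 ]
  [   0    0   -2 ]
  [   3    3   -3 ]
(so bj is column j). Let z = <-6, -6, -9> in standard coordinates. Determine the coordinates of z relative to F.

[z]_F is the unique c with M c = z, where M has columns b1, ..., b3.
Row-reducing the augmented matrix [M | z] gives c = (3, -3, 3).
Check: 3b1 - 3b2 + 3b3 = <-6, -6, -9>.

<3, -3, 3>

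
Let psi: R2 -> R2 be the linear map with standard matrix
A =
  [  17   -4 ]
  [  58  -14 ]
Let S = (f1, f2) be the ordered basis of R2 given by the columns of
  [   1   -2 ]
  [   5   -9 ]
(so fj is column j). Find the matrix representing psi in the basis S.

[[3, 2], [3, 0]]

The j-th column of [psi]_S is [psi(fj)]_S.
psi(f1) = A f1 = <-3, -12> = 3f1 + 3f2, so column 1 is <3, 3>.
Repeating for f2 and assembling the columns gives [[3, 2], [3, 0]].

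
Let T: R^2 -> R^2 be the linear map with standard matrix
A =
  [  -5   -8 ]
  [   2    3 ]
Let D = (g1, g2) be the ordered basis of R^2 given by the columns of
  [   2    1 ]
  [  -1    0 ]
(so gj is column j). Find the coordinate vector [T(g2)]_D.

(-2, -1)

Column 2 of [T]_D is the D-coordinate vector of T(g2).
In standard coordinates T(g2) = A g2 = (-5, 2).
Converting to D: (-5, 2) = -2g1 - g2, so the coordinate vector is (-2, -1).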